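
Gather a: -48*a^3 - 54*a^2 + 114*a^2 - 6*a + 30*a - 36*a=-48*a^3 + 60*a^2 - 12*a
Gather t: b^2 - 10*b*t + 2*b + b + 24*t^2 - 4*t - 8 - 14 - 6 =b^2 + 3*b + 24*t^2 + t*(-10*b - 4) - 28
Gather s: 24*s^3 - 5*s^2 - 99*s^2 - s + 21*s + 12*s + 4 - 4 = 24*s^3 - 104*s^2 + 32*s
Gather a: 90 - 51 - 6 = 33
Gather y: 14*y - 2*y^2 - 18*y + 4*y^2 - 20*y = 2*y^2 - 24*y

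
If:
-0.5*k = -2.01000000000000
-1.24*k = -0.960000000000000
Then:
No Solution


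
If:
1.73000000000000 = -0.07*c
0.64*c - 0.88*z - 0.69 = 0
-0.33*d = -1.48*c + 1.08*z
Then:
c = -24.71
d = -49.45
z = -18.76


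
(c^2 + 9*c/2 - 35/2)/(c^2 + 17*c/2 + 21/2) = (2*c - 5)/(2*c + 3)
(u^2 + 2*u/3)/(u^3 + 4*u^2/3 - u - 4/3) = u*(3*u + 2)/(3*u^3 + 4*u^2 - 3*u - 4)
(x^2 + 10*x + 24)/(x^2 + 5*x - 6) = (x + 4)/(x - 1)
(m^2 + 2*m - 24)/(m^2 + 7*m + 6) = (m - 4)/(m + 1)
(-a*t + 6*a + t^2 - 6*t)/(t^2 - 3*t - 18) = (-a + t)/(t + 3)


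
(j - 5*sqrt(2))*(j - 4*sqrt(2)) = j^2 - 9*sqrt(2)*j + 40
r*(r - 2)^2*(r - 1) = r^4 - 5*r^3 + 8*r^2 - 4*r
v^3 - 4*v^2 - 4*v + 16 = (v - 4)*(v - 2)*(v + 2)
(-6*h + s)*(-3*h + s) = 18*h^2 - 9*h*s + s^2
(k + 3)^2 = k^2 + 6*k + 9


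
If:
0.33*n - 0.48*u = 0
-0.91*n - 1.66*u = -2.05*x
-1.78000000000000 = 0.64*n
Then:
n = -2.78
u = -1.91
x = -2.78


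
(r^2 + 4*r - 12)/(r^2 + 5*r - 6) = (r - 2)/(r - 1)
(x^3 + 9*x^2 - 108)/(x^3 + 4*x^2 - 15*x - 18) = (x + 6)/(x + 1)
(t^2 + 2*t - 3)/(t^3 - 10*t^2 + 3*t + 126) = (t - 1)/(t^2 - 13*t + 42)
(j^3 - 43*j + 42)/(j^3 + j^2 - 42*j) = (j - 1)/j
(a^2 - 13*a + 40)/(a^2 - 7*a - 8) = (a - 5)/(a + 1)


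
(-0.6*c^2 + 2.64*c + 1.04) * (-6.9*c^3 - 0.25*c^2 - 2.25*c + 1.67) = 4.14*c^5 - 18.066*c^4 - 6.486*c^3 - 7.202*c^2 + 2.0688*c + 1.7368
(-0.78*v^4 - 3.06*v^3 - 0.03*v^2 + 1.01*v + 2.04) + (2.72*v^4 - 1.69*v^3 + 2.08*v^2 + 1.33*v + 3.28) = 1.94*v^4 - 4.75*v^3 + 2.05*v^2 + 2.34*v + 5.32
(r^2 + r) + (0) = r^2 + r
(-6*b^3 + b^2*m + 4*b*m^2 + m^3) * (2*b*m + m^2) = -12*b^4*m - 4*b^3*m^2 + 9*b^2*m^3 + 6*b*m^4 + m^5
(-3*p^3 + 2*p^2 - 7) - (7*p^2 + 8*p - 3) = -3*p^3 - 5*p^2 - 8*p - 4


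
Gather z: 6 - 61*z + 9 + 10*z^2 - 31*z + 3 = 10*z^2 - 92*z + 18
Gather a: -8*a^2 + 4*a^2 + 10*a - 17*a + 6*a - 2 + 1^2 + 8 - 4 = -4*a^2 - a + 3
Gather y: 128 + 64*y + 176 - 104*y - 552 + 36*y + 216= -4*y - 32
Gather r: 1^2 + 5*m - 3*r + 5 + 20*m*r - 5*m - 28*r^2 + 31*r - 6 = -28*r^2 + r*(20*m + 28)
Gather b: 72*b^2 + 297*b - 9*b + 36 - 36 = 72*b^2 + 288*b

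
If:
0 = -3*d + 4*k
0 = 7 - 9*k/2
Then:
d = 56/27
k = 14/9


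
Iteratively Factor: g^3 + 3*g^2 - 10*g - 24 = (g + 4)*(g^2 - g - 6) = (g - 3)*(g + 4)*(g + 2)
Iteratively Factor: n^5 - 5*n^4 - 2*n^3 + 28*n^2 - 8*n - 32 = (n + 2)*(n^4 - 7*n^3 + 12*n^2 + 4*n - 16) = (n - 2)*(n + 2)*(n^3 - 5*n^2 + 2*n + 8) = (n - 2)*(n + 1)*(n + 2)*(n^2 - 6*n + 8) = (n - 4)*(n - 2)*(n + 1)*(n + 2)*(n - 2)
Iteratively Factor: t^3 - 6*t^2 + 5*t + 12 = (t - 4)*(t^2 - 2*t - 3) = (t - 4)*(t + 1)*(t - 3)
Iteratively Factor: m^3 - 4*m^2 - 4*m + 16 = (m - 4)*(m^2 - 4) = (m - 4)*(m - 2)*(m + 2)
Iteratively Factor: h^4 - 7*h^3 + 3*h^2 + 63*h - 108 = (h - 4)*(h^3 - 3*h^2 - 9*h + 27) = (h - 4)*(h + 3)*(h^2 - 6*h + 9) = (h - 4)*(h - 3)*(h + 3)*(h - 3)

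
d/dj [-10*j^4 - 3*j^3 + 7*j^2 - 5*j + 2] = -40*j^3 - 9*j^2 + 14*j - 5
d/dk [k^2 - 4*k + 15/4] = 2*k - 4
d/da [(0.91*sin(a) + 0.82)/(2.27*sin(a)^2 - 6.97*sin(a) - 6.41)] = (-3.7228*sin(a) + 1.03285*cos(2*a) - 1.15055)*cos(a)/(-2.27*sin(a)^2 + 6.97*sin(a) + 6.41)^2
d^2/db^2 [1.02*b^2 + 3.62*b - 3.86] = 2.04000000000000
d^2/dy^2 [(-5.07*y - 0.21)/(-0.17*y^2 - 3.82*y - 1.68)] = ((0.34*y + 3.82)*(0.68*y + 7.64)*(5.07*y + 0.21) - (5.1714*y + 38.8062)*(0.17*y^2 + 3.82*y + 1.68))/(0.17*y^2 + 3.82*y + 1.68)^3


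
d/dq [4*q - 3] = 4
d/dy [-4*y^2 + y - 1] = 1 - 8*y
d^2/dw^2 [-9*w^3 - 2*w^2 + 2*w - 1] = -54*w - 4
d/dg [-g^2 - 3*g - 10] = -2*g - 3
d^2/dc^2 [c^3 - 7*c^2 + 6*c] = 6*c - 14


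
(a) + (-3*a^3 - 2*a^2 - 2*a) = -3*a^3 - 2*a^2 - a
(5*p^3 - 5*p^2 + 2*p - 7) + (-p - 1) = 5*p^3 - 5*p^2 + p - 8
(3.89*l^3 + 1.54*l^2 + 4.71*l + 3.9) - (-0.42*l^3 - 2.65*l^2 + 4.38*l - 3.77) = 4.31*l^3 + 4.19*l^2 + 0.33*l + 7.67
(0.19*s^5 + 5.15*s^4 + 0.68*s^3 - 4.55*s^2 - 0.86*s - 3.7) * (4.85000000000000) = 0.9215*s^5 + 24.9775*s^4 + 3.298*s^3 - 22.0675*s^2 - 4.171*s - 17.945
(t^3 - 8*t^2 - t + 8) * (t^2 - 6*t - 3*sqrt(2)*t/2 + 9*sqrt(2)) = t^5 - 14*t^4 - 3*sqrt(2)*t^4/2 + 21*sqrt(2)*t^3 + 47*t^3 - 141*sqrt(2)*t^2/2 + 14*t^2 - 48*t - 21*sqrt(2)*t + 72*sqrt(2)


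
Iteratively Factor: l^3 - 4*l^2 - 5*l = (l - 5)*(l^2 + l) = (l - 5)*(l + 1)*(l)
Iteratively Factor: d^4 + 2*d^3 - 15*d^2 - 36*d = (d - 4)*(d^3 + 6*d^2 + 9*d) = (d - 4)*(d + 3)*(d^2 + 3*d) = d*(d - 4)*(d + 3)*(d + 3)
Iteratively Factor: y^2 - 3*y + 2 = (y - 1)*(y - 2)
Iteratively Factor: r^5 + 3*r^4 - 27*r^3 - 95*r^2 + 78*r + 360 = (r - 2)*(r^4 + 5*r^3 - 17*r^2 - 129*r - 180) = (r - 2)*(r + 4)*(r^3 + r^2 - 21*r - 45) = (r - 2)*(r + 3)*(r + 4)*(r^2 - 2*r - 15) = (r - 2)*(r + 3)^2*(r + 4)*(r - 5)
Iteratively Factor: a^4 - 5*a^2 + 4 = (a + 1)*(a^3 - a^2 - 4*a + 4) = (a + 1)*(a + 2)*(a^2 - 3*a + 2) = (a - 1)*(a + 1)*(a + 2)*(a - 2)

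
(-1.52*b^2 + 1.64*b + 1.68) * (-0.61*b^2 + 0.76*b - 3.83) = 0.9272*b^4 - 2.1556*b^3 + 6.0432*b^2 - 5.0044*b - 6.4344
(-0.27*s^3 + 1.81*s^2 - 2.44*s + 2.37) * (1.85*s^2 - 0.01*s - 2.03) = -0.4995*s^5 + 3.3512*s^4 - 3.984*s^3 + 0.7346*s^2 + 4.9295*s - 4.8111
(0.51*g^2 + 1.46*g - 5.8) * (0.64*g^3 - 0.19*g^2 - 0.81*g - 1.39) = 0.3264*g^5 + 0.8375*g^4 - 4.4025*g^3 - 0.7895*g^2 + 2.6686*g + 8.062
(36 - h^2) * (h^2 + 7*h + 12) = -h^4 - 7*h^3 + 24*h^2 + 252*h + 432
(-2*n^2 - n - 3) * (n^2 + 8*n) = -2*n^4 - 17*n^3 - 11*n^2 - 24*n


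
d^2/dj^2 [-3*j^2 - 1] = -6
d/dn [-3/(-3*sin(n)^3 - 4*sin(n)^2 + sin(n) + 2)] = 3*(1 - 9*sin(n))*cos(n)/((sin(n) + 1)^3*(3*sin(n) - 2)^2)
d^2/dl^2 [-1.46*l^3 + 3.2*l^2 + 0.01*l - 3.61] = 6.4 - 8.76*l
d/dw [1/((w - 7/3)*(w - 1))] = 6*(5 - 3*w)/(9*w^4 - 60*w^3 + 142*w^2 - 140*w + 49)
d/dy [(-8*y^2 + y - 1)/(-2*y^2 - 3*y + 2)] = (26*y^2 - 36*y - 1)/(4*y^4 + 12*y^3 + y^2 - 12*y + 4)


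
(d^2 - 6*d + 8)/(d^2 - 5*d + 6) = (d - 4)/(d - 3)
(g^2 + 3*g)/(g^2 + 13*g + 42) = g*(g + 3)/(g^2 + 13*g + 42)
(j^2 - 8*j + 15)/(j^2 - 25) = (j - 3)/(j + 5)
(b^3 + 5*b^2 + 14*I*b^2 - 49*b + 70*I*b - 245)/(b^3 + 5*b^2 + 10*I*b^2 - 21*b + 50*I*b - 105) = (b + 7*I)/(b + 3*I)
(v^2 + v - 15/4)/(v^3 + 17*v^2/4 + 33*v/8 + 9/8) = 2*(4*v^2 + 4*v - 15)/(8*v^3 + 34*v^2 + 33*v + 9)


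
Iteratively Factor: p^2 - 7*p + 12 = (p - 4)*(p - 3)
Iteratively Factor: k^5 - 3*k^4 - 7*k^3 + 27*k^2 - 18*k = (k)*(k^4 - 3*k^3 - 7*k^2 + 27*k - 18) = k*(k - 2)*(k^3 - k^2 - 9*k + 9) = k*(k - 3)*(k - 2)*(k^2 + 2*k - 3) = k*(k - 3)*(k - 2)*(k - 1)*(k + 3)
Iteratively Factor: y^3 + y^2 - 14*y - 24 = (y + 3)*(y^2 - 2*y - 8) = (y + 2)*(y + 3)*(y - 4)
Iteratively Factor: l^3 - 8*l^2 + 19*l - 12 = (l - 3)*(l^2 - 5*l + 4) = (l - 3)*(l - 1)*(l - 4)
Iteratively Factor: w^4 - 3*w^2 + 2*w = (w - 1)*(w^3 + w^2 - 2*w) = w*(w - 1)*(w^2 + w - 2) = w*(w - 1)^2*(w + 2)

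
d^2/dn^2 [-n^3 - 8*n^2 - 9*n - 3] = -6*n - 16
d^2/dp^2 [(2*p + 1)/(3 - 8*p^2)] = 16*(-32*p^2*(2*p + 1) + (6*p + 1)*(8*p^2 - 3))/(8*p^2 - 3)^3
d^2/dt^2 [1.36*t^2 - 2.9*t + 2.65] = 2.72000000000000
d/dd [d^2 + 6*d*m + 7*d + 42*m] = 2*d + 6*m + 7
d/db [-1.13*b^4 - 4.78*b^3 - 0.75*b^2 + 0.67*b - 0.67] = -4.52*b^3 - 14.34*b^2 - 1.5*b + 0.67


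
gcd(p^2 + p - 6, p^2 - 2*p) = p - 2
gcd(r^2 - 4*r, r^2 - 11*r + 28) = r - 4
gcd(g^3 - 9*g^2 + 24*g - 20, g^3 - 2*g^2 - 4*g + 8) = g^2 - 4*g + 4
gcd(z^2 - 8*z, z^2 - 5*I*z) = z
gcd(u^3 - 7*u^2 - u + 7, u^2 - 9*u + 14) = u - 7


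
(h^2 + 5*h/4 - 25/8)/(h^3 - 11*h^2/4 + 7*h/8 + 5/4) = (2*h + 5)/(2*h^2 - 3*h - 2)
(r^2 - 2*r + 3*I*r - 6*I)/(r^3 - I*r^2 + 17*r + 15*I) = (r - 2)/(r^2 - 4*I*r + 5)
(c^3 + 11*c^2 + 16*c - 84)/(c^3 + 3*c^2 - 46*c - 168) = (c^2 + 5*c - 14)/(c^2 - 3*c - 28)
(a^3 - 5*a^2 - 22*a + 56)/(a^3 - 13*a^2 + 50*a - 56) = (a + 4)/(a - 4)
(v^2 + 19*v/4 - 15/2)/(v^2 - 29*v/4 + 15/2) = (v + 6)/(v - 6)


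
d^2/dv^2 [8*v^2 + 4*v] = 16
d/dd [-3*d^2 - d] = -6*d - 1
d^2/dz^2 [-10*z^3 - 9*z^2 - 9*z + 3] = -60*z - 18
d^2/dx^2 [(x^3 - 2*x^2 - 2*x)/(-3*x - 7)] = 2*(-9*x^3 - 63*x^2 - 147*x + 56)/(27*x^3 + 189*x^2 + 441*x + 343)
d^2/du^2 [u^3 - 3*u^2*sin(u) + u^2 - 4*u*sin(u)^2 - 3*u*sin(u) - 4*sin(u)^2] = 3*u^2*sin(u) + 3*u*sin(u) - 12*u*cos(u) - 8*u*cos(2*u) + 6*u - 6*sqrt(2)*sin(u + pi/4) - 8*sqrt(2)*sin(2*u + pi/4) + 2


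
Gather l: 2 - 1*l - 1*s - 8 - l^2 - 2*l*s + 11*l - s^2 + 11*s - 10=-l^2 + l*(10 - 2*s) - s^2 + 10*s - 16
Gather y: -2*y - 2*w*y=y*(-2*w - 2)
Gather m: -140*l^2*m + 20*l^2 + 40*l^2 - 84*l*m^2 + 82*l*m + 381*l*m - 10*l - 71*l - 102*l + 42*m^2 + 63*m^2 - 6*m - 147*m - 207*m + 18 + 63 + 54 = 60*l^2 - 183*l + m^2*(105 - 84*l) + m*(-140*l^2 + 463*l - 360) + 135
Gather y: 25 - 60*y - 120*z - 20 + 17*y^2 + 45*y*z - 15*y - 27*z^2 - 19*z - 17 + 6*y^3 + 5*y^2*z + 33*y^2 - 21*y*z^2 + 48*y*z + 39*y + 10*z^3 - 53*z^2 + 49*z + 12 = 6*y^3 + y^2*(5*z + 50) + y*(-21*z^2 + 93*z - 36) + 10*z^3 - 80*z^2 - 90*z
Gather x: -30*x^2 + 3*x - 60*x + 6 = -30*x^2 - 57*x + 6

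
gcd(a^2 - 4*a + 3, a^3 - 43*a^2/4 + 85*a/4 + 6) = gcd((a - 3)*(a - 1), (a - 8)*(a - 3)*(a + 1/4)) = a - 3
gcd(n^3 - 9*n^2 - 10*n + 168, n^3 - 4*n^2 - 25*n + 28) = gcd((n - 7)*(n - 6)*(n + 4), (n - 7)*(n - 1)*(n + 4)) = n^2 - 3*n - 28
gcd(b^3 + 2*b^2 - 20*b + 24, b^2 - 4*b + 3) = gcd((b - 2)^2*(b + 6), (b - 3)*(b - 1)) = 1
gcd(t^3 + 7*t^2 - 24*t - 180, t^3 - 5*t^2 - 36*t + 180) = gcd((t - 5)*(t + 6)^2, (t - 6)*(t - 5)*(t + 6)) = t^2 + t - 30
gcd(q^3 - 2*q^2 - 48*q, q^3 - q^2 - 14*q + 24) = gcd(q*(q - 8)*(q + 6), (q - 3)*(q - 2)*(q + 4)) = 1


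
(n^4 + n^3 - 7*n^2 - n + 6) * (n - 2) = n^5 - n^4 - 9*n^3 + 13*n^2 + 8*n - 12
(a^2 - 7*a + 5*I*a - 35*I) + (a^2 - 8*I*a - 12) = 2*a^2 - 7*a - 3*I*a - 12 - 35*I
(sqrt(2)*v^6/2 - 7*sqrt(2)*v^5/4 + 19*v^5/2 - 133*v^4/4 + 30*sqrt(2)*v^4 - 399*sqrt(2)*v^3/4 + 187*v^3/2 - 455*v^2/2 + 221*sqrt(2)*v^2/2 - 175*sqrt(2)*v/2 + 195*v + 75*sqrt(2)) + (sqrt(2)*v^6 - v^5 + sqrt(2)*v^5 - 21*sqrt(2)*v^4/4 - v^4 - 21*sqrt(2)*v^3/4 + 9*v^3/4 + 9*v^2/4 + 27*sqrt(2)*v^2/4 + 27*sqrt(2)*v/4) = 3*sqrt(2)*v^6/2 - 3*sqrt(2)*v^5/4 + 17*v^5/2 - 137*v^4/4 + 99*sqrt(2)*v^4/4 - 105*sqrt(2)*v^3 + 383*v^3/4 - 901*v^2/4 + 469*sqrt(2)*v^2/4 - 323*sqrt(2)*v/4 + 195*v + 75*sqrt(2)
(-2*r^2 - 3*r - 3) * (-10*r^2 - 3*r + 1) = 20*r^4 + 36*r^3 + 37*r^2 + 6*r - 3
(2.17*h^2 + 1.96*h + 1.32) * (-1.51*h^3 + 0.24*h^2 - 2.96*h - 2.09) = -3.2767*h^5 - 2.4388*h^4 - 7.946*h^3 - 10.0201*h^2 - 8.0036*h - 2.7588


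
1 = 1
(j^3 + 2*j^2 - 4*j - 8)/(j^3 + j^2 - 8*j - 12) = (j - 2)/(j - 3)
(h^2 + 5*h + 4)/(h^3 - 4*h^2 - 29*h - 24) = (h + 4)/(h^2 - 5*h - 24)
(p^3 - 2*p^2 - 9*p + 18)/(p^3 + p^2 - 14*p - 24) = (p^2 - 5*p + 6)/(p^2 - 2*p - 8)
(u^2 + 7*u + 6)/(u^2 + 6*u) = (u + 1)/u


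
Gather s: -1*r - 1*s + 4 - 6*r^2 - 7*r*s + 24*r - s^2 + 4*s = -6*r^2 + 23*r - s^2 + s*(3 - 7*r) + 4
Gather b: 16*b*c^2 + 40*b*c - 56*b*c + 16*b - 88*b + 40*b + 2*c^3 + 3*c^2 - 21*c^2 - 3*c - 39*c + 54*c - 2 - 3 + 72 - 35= b*(16*c^2 - 16*c - 32) + 2*c^3 - 18*c^2 + 12*c + 32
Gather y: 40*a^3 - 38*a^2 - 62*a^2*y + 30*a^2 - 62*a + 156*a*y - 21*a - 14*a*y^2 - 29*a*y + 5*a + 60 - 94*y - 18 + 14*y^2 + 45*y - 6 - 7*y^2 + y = 40*a^3 - 8*a^2 - 78*a + y^2*(7 - 14*a) + y*(-62*a^2 + 127*a - 48) + 36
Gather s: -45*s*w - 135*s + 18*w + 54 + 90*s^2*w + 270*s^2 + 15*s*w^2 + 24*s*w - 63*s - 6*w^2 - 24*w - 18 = s^2*(90*w + 270) + s*(15*w^2 - 21*w - 198) - 6*w^2 - 6*w + 36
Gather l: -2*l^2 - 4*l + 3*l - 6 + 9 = -2*l^2 - l + 3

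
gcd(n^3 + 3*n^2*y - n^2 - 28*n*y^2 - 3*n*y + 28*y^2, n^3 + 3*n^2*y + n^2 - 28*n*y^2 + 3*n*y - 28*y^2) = -n^2 - 3*n*y + 28*y^2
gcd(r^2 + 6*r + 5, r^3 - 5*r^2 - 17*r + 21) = 1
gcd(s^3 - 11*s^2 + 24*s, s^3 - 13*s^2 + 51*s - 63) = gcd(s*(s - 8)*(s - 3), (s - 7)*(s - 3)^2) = s - 3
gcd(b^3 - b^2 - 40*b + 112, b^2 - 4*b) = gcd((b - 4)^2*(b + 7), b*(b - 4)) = b - 4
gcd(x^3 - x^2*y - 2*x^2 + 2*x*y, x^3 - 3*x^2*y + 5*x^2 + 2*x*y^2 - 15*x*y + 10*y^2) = x - y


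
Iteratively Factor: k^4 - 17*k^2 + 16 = (k + 4)*(k^3 - 4*k^2 - k + 4) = (k + 1)*(k + 4)*(k^2 - 5*k + 4) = (k - 4)*(k + 1)*(k + 4)*(k - 1)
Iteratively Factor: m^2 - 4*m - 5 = (m - 5)*(m + 1)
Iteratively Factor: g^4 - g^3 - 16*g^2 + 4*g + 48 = (g + 2)*(g^3 - 3*g^2 - 10*g + 24) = (g - 4)*(g + 2)*(g^2 + g - 6) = (g - 4)*(g - 2)*(g + 2)*(g + 3)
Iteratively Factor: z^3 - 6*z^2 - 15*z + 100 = (z + 4)*(z^2 - 10*z + 25) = (z - 5)*(z + 4)*(z - 5)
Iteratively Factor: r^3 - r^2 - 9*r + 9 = (r - 3)*(r^2 + 2*r - 3) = (r - 3)*(r - 1)*(r + 3)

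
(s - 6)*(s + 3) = s^2 - 3*s - 18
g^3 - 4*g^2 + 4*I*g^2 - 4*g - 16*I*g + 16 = (g - 4)*(g + 2*I)^2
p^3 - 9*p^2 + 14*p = p*(p - 7)*(p - 2)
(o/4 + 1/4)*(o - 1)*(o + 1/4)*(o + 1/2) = o^4/4 + 3*o^3/16 - 7*o^2/32 - 3*o/16 - 1/32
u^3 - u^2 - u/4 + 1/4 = (u - 1)*(u - 1/2)*(u + 1/2)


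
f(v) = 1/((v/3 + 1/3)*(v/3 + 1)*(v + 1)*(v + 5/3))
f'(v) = -1/((v/3 + 1/3)*(v/3 + 1)*(v + 1)*(v + 5/3)^2) - 1/((v/3 + 1/3)*(v/3 + 1)*(v + 1)^2*(v + 5/3)) - 1/(3*(v/3 + 1/3)*(v/3 + 1)^2*(v + 1)*(v + 5/3)) - 1/(3*(v/3 + 1/3)^2*(v/3 + 1)*(v + 1)*(v + 5/3)) = 27*(-3*(v + 1)*(v + 3) - (v + 1)*(3*v + 5) - 2*(v + 3)*(3*v + 5))/((v + 1)^3*(v + 3)^2*(3*v + 5)^2)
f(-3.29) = 3.65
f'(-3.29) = 18.00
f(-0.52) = 13.74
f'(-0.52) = -74.75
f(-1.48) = 137.67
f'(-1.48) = -254.47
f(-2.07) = -20.96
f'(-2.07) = -68.60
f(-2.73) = -10.47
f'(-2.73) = 16.83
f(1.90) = 0.06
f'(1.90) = -0.07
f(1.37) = 0.12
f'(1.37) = -0.17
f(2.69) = 0.03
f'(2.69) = -0.03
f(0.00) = 1.80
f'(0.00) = -5.28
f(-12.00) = 0.00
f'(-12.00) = 0.00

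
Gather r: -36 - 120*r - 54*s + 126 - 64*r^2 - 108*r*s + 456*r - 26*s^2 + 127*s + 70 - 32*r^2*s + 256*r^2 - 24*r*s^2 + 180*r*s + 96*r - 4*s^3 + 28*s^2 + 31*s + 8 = r^2*(192 - 32*s) + r*(-24*s^2 + 72*s + 432) - 4*s^3 + 2*s^2 + 104*s + 168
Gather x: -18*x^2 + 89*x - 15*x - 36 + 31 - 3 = -18*x^2 + 74*x - 8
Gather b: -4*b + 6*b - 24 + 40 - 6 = 2*b + 10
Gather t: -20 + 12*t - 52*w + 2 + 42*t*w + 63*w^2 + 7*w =t*(42*w + 12) + 63*w^2 - 45*w - 18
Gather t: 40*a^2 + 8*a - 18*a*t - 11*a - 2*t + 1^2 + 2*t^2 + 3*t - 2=40*a^2 - 3*a + 2*t^2 + t*(1 - 18*a) - 1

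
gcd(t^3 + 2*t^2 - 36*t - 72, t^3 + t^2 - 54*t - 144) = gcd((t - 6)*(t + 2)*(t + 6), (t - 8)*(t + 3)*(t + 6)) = t + 6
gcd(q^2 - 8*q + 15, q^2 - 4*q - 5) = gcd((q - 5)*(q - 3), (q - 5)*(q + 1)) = q - 5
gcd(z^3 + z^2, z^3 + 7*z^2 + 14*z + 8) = z + 1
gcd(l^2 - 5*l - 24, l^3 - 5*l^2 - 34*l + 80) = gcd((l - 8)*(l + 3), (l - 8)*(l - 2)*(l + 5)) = l - 8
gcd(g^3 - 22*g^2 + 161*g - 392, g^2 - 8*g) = g - 8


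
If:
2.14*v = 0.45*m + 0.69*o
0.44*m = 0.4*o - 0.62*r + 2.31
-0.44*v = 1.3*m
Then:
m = -0.338461538461538*v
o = 3.3221850613155*v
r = 2.38354371201496*v + 3.7258064516129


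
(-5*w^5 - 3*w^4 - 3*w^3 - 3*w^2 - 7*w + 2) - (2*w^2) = -5*w^5 - 3*w^4 - 3*w^3 - 5*w^2 - 7*w + 2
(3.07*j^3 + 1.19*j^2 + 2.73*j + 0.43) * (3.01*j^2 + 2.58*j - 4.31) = 9.2407*j^5 + 11.5025*j^4 - 1.9442*j^3 + 3.2088*j^2 - 10.6569*j - 1.8533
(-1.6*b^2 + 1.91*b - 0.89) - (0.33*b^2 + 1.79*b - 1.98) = -1.93*b^2 + 0.12*b + 1.09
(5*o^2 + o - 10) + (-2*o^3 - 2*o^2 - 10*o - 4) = -2*o^3 + 3*o^2 - 9*o - 14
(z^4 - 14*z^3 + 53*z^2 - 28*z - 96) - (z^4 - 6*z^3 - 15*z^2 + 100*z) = -8*z^3 + 68*z^2 - 128*z - 96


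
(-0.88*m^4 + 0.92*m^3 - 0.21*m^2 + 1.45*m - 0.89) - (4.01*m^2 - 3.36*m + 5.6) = -0.88*m^4 + 0.92*m^3 - 4.22*m^2 + 4.81*m - 6.49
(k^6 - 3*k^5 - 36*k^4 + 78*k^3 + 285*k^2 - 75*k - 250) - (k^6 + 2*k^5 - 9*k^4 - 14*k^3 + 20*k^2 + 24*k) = -5*k^5 - 27*k^4 + 92*k^3 + 265*k^2 - 99*k - 250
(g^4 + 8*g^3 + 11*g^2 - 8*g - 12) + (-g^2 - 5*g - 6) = g^4 + 8*g^3 + 10*g^2 - 13*g - 18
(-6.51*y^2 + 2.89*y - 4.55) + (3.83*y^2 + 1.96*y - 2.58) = -2.68*y^2 + 4.85*y - 7.13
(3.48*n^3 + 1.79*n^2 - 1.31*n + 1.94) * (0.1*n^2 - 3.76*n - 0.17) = 0.348*n^5 - 12.9058*n^4 - 7.453*n^3 + 4.8153*n^2 - 7.0717*n - 0.3298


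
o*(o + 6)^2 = o^3 + 12*o^2 + 36*o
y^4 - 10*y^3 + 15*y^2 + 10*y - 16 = (y - 8)*(y - 2)*(y - 1)*(y + 1)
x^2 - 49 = (x - 7)*(x + 7)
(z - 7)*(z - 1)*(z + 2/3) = z^3 - 22*z^2/3 + 5*z/3 + 14/3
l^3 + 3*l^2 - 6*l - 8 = (l - 2)*(l + 1)*(l + 4)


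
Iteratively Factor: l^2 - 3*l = (l)*(l - 3)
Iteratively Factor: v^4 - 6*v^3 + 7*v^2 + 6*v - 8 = (v + 1)*(v^3 - 7*v^2 + 14*v - 8) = (v - 4)*(v + 1)*(v^2 - 3*v + 2) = (v - 4)*(v - 1)*(v + 1)*(v - 2)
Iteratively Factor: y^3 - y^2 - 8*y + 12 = (y - 2)*(y^2 + y - 6) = (y - 2)^2*(y + 3)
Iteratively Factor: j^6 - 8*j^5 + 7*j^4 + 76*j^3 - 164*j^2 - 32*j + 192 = (j - 4)*(j^5 - 4*j^4 - 9*j^3 + 40*j^2 - 4*j - 48) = (j - 4)^2*(j^4 - 9*j^2 + 4*j + 12) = (j - 4)^2*(j - 2)*(j^3 + 2*j^2 - 5*j - 6) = (j - 4)^2*(j - 2)^2*(j^2 + 4*j + 3) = (j - 4)^2*(j - 2)^2*(j + 1)*(j + 3)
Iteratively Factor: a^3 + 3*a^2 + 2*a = (a + 2)*(a^2 + a) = (a + 1)*(a + 2)*(a)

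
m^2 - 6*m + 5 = (m - 5)*(m - 1)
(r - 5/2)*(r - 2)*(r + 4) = r^3 - r^2/2 - 13*r + 20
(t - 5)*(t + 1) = t^2 - 4*t - 5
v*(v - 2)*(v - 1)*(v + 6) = v^4 + 3*v^3 - 16*v^2 + 12*v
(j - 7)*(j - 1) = j^2 - 8*j + 7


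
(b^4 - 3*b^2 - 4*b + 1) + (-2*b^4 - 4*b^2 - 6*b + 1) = -b^4 - 7*b^2 - 10*b + 2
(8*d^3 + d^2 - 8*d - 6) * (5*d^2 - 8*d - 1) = 40*d^5 - 59*d^4 - 56*d^3 + 33*d^2 + 56*d + 6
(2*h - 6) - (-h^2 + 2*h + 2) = h^2 - 8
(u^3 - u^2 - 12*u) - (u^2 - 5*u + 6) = u^3 - 2*u^2 - 7*u - 6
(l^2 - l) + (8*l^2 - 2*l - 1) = 9*l^2 - 3*l - 1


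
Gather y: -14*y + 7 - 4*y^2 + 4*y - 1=-4*y^2 - 10*y + 6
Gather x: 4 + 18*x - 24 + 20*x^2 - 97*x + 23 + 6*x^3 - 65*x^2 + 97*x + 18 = 6*x^3 - 45*x^2 + 18*x + 21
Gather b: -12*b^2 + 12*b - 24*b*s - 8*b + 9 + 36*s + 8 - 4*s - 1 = -12*b^2 + b*(4 - 24*s) + 32*s + 16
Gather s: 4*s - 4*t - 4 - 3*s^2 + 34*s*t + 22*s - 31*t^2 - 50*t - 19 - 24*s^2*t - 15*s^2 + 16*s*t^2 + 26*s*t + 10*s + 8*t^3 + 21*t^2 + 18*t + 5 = s^2*(-24*t - 18) + s*(16*t^2 + 60*t + 36) + 8*t^3 - 10*t^2 - 36*t - 18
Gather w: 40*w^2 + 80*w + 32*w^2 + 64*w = 72*w^2 + 144*w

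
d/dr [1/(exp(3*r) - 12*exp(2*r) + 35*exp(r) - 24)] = (-3*exp(2*r) + 24*exp(r) - 35)*exp(r)/(exp(3*r) - 12*exp(2*r) + 35*exp(r) - 24)^2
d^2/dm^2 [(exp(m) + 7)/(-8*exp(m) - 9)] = (423 - 376*exp(m))*exp(m)/(512*exp(3*m) + 1728*exp(2*m) + 1944*exp(m) + 729)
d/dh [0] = 0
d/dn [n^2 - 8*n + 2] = 2*n - 8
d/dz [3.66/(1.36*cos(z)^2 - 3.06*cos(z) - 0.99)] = (9.9552*cos(z) - 11.1996)*sin(z)/(-1.36*cos(z)^2 + 3.06*cos(z) + 0.99)^2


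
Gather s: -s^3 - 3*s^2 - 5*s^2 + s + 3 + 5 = -s^3 - 8*s^2 + s + 8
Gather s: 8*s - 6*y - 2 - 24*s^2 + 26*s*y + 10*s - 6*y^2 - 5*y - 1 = -24*s^2 + s*(26*y + 18) - 6*y^2 - 11*y - 3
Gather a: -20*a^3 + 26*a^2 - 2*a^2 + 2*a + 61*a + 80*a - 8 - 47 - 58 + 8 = -20*a^3 + 24*a^2 + 143*a - 105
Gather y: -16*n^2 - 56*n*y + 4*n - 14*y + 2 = -16*n^2 + 4*n + y*(-56*n - 14) + 2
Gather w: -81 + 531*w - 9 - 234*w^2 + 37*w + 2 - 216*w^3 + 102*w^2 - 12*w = -216*w^3 - 132*w^2 + 556*w - 88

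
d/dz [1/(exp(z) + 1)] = -1/(4*cosh(z/2)^2)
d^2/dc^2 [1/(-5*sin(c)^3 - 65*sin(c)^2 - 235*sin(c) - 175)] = (9*sin(c)^5 + 134*sin(c)^4 + 624*sin(c)^3 + 686*sin(c)^2 - 1593*sin(c) - 3508)/(5*(sin(c) + 1)^2*(sin(c) + 5)^3*(sin(c) + 7)^3)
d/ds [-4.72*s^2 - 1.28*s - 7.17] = -9.44*s - 1.28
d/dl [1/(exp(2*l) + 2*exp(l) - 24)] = -2*(exp(l) + 1)*exp(l)/(exp(2*l) + 2*exp(l) - 24)^2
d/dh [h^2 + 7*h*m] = 2*h + 7*m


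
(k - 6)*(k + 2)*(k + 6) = k^3 + 2*k^2 - 36*k - 72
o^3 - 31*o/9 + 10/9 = (o - 5/3)*(o - 1/3)*(o + 2)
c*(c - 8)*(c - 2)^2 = c^4 - 12*c^3 + 36*c^2 - 32*c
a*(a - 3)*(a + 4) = a^3 + a^2 - 12*a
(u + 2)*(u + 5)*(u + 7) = u^3 + 14*u^2 + 59*u + 70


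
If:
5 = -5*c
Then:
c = -1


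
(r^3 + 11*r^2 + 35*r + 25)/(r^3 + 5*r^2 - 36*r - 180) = (r^2 + 6*r + 5)/(r^2 - 36)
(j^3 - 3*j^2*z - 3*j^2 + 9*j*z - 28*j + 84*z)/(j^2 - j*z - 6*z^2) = (j^2 - 3*j - 28)/(j + 2*z)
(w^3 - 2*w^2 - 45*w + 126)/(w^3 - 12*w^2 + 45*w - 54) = (w + 7)/(w - 3)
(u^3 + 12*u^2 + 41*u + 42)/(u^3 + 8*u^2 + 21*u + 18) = (u + 7)/(u + 3)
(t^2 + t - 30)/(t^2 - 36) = (t - 5)/(t - 6)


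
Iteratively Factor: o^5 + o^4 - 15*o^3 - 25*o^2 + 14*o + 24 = (o - 1)*(o^4 + 2*o^3 - 13*o^2 - 38*o - 24) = (o - 1)*(o + 2)*(o^3 - 13*o - 12) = (o - 1)*(o + 1)*(o + 2)*(o^2 - o - 12) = (o - 1)*(o + 1)*(o + 2)*(o + 3)*(o - 4)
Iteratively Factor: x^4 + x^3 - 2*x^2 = (x)*(x^3 + x^2 - 2*x) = x*(x + 2)*(x^2 - x) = x^2*(x + 2)*(x - 1)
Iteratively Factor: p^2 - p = (p - 1)*(p)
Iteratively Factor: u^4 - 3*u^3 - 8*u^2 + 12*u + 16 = (u + 2)*(u^3 - 5*u^2 + 2*u + 8) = (u - 4)*(u + 2)*(u^2 - u - 2) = (u - 4)*(u - 2)*(u + 2)*(u + 1)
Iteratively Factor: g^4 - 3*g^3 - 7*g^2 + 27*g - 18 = (g - 1)*(g^3 - 2*g^2 - 9*g + 18) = (g - 2)*(g - 1)*(g^2 - 9) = (g - 2)*(g - 1)*(g + 3)*(g - 3)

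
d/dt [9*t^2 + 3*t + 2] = 18*t + 3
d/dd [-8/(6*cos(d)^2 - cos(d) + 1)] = 8*(1 - 12*cos(d))*sin(d)/(6*sin(d)^2 + cos(d) - 7)^2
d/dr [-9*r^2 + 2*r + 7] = 2 - 18*r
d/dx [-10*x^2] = -20*x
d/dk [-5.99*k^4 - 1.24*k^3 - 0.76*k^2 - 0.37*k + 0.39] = -23.96*k^3 - 3.72*k^2 - 1.52*k - 0.37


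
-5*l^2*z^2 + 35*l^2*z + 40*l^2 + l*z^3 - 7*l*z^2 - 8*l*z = (-5*l + z)*(z - 8)*(l*z + l)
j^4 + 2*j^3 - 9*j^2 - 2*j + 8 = (j - 2)*(j - 1)*(j + 1)*(j + 4)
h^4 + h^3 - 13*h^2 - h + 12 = (h - 3)*(h - 1)*(h + 1)*(h + 4)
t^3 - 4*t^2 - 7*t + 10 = (t - 5)*(t - 1)*(t + 2)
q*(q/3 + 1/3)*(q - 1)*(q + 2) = q^4/3 + 2*q^3/3 - q^2/3 - 2*q/3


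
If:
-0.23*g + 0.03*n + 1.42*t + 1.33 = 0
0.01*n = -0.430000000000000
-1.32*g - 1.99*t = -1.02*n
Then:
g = -26.67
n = -43.00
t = -4.35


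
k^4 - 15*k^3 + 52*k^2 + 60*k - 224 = (k - 8)*(k - 7)*(k - 2)*(k + 2)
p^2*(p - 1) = p^3 - p^2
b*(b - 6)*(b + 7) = b^3 + b^2 - 42*b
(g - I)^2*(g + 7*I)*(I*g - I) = I*g^4 - 5*g^3 - I*g^3 + 5*g^2 + 13*I*g^2 + 7*g - 13*I*g - 7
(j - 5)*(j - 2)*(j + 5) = j^3 - 2*j^2 - 25*j + 50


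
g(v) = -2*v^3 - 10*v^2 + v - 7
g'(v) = -6*v^2 - 20*v + 1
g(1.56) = -37.37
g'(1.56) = -44.80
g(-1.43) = -23.03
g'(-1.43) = 17.33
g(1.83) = -50.92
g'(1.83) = -55.69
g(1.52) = -35.61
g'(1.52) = -43.26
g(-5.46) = 14.97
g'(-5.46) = -68.67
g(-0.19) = -7.54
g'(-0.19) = 4.58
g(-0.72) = -12.16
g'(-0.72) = 12.29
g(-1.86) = -30.59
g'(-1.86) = 17.44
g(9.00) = -2266.00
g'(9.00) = -665.00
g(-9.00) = 632.00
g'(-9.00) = -305.00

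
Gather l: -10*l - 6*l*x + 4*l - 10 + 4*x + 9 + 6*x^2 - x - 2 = l*(-6*x - 6) + 6*x^2 + 3*x - 3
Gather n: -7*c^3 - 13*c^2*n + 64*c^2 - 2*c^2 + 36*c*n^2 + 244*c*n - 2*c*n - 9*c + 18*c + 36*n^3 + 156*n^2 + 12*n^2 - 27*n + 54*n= -7*c^3 + 62*c^2 + 9*c + 36*n^3 + n^2*(36*c + 168) + n*(-13*c^2 + 242*c + 27)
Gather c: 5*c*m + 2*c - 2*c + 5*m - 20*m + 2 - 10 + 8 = 5*c*m - 15*m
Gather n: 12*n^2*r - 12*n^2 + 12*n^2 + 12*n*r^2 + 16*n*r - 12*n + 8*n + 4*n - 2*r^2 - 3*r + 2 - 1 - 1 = 12*n^2*r + n*(12*r^2 + 16*r) - 2*r^2 - 3*r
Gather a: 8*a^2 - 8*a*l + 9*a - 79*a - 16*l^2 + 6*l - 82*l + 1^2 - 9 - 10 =8*a^2 + a*(-8*l - 70) - 16*l^2 - 76*l - 18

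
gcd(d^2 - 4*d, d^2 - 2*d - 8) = d - 4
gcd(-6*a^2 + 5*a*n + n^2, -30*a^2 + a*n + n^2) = 6*a + n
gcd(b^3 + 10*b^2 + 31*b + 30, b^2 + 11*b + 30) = b + 5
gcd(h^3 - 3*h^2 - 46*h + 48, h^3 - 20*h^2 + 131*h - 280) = h - 8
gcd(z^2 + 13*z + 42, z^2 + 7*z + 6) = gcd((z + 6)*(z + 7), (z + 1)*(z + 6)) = z + 6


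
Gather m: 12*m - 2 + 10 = 12*m + 8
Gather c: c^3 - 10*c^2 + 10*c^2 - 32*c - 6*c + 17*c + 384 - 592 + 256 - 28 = c^3 - 21*c + 20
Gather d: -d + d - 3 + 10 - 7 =0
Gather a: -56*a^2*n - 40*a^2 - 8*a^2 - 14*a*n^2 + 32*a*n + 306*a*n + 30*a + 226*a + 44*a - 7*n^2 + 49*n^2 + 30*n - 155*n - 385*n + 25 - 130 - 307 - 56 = a^2*(-56*n - 48) + a*(-14*n^2 + 338*n + 300) + 42*n^2 - 510*n - 468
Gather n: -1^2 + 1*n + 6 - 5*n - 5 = -4*n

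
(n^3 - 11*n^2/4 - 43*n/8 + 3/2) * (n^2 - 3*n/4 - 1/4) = n^5 - 7*n^4/2 - 57*n^3/16 + 199*n^2/32 + 7*n/32 - 3/8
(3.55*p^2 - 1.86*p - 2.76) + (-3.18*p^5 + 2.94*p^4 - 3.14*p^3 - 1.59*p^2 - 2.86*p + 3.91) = -3.18*p^5 + 2.94*p^4 - 3.14*p^3 + 1.96*p^2 - 4.72*p + 1.15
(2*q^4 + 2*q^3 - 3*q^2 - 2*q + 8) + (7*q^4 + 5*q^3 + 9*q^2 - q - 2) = 9*q^4 + 7*q^3 + 6*q^2 - 3*q + 6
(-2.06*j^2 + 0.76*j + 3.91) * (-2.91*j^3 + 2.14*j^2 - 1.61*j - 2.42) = 5.9946*j^5 - 6.62*j^4 - 6.4351*j^3 + 12.129*j^2 - 8.1343*j - 9.4622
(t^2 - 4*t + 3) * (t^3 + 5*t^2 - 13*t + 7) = t^5 + t^4 - 30*t^3 + 74*t^2 - 67*t + 21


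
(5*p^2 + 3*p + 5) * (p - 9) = 5*p^3 - 42*p^2 - 22*p - 45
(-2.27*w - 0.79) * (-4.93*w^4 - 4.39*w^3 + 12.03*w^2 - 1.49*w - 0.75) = 11.1911*w^5 + 13.86*w^4 - 23.84*w^3 - 6.1214*w^2 + 2.8796*w + 0.5925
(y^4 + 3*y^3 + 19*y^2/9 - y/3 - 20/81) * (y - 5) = y^5 - 2*y^4 - 116*y^3/9 - 98*y^2/9 + 115*y/81 + 100/81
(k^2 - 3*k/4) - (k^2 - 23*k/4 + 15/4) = 5*k - 15/4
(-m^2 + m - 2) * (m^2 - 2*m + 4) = -m^4 + 3*m^3 - 8*m^2 + 8*m - 8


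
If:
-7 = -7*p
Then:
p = 1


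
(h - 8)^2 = h^2 - 16*h + 64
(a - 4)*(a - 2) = a^2 - 6*a + 8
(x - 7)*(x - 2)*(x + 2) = x^3 - 7*x^2 - 4*x + 28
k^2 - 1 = (k - 1)*(k + 1)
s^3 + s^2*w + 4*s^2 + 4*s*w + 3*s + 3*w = (s + 1)*(s + 3)*(s + w)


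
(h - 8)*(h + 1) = h^2 - 7*h - 8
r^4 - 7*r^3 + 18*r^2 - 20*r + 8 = (r - 2)^3*(r - 1)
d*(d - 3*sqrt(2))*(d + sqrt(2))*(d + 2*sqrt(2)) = d^4 - 14*d^2 - 12*sqrt(2)*d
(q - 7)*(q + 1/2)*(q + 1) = q^3 - 11*q^2/2 - 10*q - 7/2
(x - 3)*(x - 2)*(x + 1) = x^3 - 4*x^2 + x + 6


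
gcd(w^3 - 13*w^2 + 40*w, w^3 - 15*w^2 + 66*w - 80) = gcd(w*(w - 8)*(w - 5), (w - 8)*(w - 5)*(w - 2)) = w^2 - 13*w + 40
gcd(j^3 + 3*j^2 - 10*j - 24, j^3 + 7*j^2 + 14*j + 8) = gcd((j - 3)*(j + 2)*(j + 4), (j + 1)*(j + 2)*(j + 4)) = j^2 + 6*j + 8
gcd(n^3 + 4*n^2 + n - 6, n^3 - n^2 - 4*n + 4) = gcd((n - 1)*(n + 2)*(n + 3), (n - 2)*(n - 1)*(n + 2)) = n^2 + n - 2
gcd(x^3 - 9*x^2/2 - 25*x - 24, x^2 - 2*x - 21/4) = x + 3/2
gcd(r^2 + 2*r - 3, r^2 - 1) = r - 1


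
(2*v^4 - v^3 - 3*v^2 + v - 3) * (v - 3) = 2*v^5 - 7*v^4 + 10*v^2 - 6*v + 9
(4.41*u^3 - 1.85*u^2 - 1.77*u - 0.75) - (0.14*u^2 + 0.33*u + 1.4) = 4.41*u^3 - 1.99*u^2 - 2.1*u - 2.15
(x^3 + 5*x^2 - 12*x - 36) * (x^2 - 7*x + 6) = x^5 - 2*x^4 - 41*x^3 + 78*x^2 + 180*x - 216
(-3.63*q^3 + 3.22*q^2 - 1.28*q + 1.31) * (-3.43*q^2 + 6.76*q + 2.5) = 12.4509*q^5 - 35.5834*q^4 + 17.0826*q^3 - 5.0961*q^2 + 5.6556*q + 3.275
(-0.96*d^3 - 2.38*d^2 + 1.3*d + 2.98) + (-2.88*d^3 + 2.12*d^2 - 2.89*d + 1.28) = -3.84*d^3 - 0.26*d^2 - 1.59*d + 4.26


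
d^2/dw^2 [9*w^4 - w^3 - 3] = 6*w*(18*w - 1)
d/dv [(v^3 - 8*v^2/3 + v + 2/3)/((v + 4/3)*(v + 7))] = (9*v^4 + 150*v^3 + 43*v^2 - 460*v + 34)/(9*v^4 + 150*v^3 + 793*v^2 + 1400*v + 784)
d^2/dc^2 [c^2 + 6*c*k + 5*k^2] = 2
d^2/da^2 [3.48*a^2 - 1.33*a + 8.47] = 6.96000000000000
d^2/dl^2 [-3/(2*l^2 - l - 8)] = 6*(-4*l^2 + 2*l + (4*l - 1)^2 + 16)/(-2*l^2 + l + 8)^3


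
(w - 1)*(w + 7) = w^2 + 6*w - 7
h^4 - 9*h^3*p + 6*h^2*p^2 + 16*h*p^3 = h*(h - 8*p)*(h - 2*p)*(h + p)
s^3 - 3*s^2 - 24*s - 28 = (s - 7)*(s + 2)^2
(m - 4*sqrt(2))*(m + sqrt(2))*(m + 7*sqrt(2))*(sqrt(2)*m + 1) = sqrt(2)*m^4 + 9*m^3 - 46*sqrt(2)*m^2 - 162*m - 56*sqrt(2)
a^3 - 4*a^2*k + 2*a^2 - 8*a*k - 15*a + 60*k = (a - 3)*(a + 5)*(a - 4*k)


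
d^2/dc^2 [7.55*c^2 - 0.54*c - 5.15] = 15.1000000000000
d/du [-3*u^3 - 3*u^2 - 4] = 3*u*(-3*u - 2)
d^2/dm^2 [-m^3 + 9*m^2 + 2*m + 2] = 18 - 6*m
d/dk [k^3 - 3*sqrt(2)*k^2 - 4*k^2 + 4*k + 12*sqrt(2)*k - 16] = 3*k^2 - 6*sqrt(2)*k - 8*k + 4 + 12*sqrt(2)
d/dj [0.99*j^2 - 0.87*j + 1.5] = 1.98*j - 0.87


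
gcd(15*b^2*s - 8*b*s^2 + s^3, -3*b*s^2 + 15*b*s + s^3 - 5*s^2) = -3*b*s + s^2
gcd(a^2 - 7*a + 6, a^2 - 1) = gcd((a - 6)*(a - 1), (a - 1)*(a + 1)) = a - 1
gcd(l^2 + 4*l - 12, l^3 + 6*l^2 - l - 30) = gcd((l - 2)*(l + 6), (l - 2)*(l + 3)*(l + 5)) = l - 2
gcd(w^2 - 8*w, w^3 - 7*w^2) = w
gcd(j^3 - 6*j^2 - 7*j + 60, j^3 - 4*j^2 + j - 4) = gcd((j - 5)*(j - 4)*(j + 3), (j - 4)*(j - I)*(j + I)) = j - 4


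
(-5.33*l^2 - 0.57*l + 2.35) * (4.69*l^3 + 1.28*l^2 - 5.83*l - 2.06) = -24.9977*l^5 - 9.4957*l^4 + 41.3658*l^3 + 17.3109*l^2 - 12.5263*l - 4.841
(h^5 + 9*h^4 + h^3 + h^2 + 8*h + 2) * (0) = 0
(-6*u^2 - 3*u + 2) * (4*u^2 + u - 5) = -24*u^4 - 18*u^3 + 35*u^2 + 17*u - 10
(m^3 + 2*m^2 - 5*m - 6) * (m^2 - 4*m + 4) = m^5 - 2*m^4 - 9*m^3 + 22*m^2 + 4*m - 24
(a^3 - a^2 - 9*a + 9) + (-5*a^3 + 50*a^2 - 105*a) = -4*a^3 + 49*a^2 - 114*a + 9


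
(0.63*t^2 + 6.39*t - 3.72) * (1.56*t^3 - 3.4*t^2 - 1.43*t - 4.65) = 0.9828*t^5 + 7.8264*t^4 - 28.4301*t^3 + 0.5808*t^2 - 24.3939*t + 17.298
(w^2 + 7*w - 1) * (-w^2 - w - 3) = -w^4 - 8*w^3 - 9*w^2 - 20*w + 3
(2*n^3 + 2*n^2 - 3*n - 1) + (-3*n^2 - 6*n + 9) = 2*n^3 - n^2 - 9*n + 8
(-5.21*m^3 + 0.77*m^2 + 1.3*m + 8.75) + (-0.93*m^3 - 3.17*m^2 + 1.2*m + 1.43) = -6.14*m^3 - 2.4*m^2 + 2.5*m + 10.18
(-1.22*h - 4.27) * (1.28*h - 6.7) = -1.5616*h^2 + 2.7084*h + 28.609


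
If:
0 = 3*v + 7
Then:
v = -7/3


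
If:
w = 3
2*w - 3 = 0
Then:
No Solution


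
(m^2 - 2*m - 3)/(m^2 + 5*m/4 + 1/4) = 4*(m - 3)/(4*m + 1)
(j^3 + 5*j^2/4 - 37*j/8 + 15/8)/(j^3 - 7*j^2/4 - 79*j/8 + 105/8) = (2*j - 1)/(2*j - 7)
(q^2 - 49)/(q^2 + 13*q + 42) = (q - 7)/(q + 6)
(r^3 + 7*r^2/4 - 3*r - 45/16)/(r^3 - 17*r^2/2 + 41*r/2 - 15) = (8*r^2 + 26*r + 15)/(8*(r^2 - 7*r + 10))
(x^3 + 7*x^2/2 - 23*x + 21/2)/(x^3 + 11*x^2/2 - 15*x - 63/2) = (2*x - 1)/(2*x + 3)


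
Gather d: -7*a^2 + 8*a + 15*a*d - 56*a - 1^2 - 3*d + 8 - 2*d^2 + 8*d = -7*a^2 - 48*a - 2*d^2 + d*(15*a + 5) + 7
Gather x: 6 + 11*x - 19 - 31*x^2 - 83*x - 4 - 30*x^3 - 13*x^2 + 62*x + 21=-30*x^3 - 44*x^2 - 10*x + 4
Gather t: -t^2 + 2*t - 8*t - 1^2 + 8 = -t^2 - 6*t + 7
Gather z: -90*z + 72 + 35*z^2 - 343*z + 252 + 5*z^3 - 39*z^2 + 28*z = 5*z^3 - 4*z^2 - 405*z + 324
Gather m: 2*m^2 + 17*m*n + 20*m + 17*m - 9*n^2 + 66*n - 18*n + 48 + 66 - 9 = 2*m^2 + m*(17*n + 37) - 9*n^2 + 48*n + 105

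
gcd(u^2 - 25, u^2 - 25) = u^2 - 25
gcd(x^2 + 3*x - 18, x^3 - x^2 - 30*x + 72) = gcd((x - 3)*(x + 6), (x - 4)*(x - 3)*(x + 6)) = x^2 + 3*x - 18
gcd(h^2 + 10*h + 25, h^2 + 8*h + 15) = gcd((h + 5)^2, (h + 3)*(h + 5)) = h + 5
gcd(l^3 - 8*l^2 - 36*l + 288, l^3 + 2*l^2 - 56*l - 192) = l^2 - 2*l - 48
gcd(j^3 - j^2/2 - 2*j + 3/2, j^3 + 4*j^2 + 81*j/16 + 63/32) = j + 3/2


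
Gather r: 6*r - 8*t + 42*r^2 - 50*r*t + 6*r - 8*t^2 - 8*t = 42*r^2 + r*(12 - 50*t) - 8*t^2 - 16*t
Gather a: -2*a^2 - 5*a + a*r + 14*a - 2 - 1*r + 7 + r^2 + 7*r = -2*a^2 + a*(r + 9) + r^2 + 6*r + 5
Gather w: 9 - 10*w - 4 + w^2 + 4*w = w^2 - 6*w + 5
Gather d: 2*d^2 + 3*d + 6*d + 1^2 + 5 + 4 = 2*d^2 + 9*d + 10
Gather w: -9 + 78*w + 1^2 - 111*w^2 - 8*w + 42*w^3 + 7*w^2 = 42*w^3 - 104*w^2 + 70*w - 8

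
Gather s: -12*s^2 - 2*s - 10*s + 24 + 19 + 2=-12*s^2 - 12*s + 45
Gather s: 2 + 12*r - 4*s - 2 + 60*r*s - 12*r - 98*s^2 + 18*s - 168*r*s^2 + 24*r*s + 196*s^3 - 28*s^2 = 196*s^3 + s^2*(-168*r - 126) + s*(84*r + 14)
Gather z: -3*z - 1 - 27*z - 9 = -30*z - 10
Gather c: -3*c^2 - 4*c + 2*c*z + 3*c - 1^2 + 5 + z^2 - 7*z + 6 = -3*c^2 + c*(2*z - 1) + z^2 - 7*z + 10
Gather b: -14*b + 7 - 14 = -14*b - 7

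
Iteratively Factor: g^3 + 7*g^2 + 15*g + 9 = (g + 3)*(g^2 + 4*g + 3) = (g + 3)^2*(g + 1)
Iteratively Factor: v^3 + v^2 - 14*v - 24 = (v - 4)*(v^2 + 5*v + 6) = (v - 4)*(v + 2)*(v + 3)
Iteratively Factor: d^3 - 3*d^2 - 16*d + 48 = (d - 4)*(d^2 + d - 12) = (d - 4)*(d + 4)*(d - 3)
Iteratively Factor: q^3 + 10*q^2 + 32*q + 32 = (q + 4)*(q^2 + 6*q + 8) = (q + 4)^2*(q + 2)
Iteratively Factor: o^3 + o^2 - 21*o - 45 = (o + 3)*(o^2 - 2*o - 15) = (o - 5)*(o + 3)*(o + 3)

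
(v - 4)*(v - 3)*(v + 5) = v^3 - 2*v^2 - 23*v + 60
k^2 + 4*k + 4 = (k + 2)^2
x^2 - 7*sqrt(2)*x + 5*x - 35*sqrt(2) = (x + 5)*(x - 7*sqrt(2))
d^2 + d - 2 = (d - 1)*(d + 2)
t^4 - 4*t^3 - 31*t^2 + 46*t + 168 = (t - 7)*(t - 3)*(t + 2)*(t + 4)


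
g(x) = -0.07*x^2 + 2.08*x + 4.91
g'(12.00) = 0.40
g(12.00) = 19.79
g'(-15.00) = 4.18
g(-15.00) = -42.04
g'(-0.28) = 2.12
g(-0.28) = 4.32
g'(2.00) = 1.80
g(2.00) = 8.79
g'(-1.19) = 2.25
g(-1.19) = 2.34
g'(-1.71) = 2.32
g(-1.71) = 1.15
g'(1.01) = 1.94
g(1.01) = 6.94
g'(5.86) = 1.26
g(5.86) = 14.70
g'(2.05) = 1.79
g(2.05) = 8.88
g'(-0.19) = 2.11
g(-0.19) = 4.51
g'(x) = 2.08 - 0.14*x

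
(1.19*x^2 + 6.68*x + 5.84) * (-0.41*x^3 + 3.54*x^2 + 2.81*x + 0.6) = -0.4879*x^5 + 1.4738*x^4 + 24.5967*x^3 + 40.1584*x^2 + 20.4184*x + 3.504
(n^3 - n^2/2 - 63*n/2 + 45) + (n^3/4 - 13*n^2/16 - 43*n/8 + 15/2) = 5*n^3/4 - 21*n^2/16 - 295*n/8 + 105/2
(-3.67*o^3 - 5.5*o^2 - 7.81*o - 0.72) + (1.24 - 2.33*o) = -3.67*o^3 - 5.5*o^2 - 10.14*o + 0.52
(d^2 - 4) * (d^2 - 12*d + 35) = d^4 - 12*d^3 + 31*d^2 + 48*d - 140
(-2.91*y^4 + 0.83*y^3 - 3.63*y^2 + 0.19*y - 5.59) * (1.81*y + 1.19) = -5.2671*y^5 - 1.9606*y^4 - 5.5826*y^3 - 3.9758*y^2 - 9.8918*y - 6.6521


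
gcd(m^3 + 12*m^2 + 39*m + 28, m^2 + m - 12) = m + 4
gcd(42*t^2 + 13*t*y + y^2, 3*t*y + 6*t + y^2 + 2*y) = 1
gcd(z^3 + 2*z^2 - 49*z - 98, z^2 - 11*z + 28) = z - 7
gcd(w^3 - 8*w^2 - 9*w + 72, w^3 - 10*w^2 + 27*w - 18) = w - 3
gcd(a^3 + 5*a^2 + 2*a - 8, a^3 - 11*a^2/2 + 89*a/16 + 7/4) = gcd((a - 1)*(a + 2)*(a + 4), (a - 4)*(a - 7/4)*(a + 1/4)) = 1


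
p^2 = p^2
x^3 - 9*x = x*(x - 3)*(x + 3)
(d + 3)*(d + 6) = d^2 + 9*d + 18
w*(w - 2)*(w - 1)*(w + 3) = w^4 - 7*w^2 + 6*w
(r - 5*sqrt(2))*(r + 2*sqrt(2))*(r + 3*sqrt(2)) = r^3 - 38*r - 60*sqrt(2)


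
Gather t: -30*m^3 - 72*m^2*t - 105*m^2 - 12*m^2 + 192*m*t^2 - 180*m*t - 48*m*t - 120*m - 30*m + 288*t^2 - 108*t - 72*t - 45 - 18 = -30*m^3 - 117*m^2 - 150*m + t^2*(192*m + 288) + t*(-72*m^2 - 228*m - 180) - 63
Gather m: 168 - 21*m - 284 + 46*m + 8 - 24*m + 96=m - 12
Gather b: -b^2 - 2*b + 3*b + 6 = -b^2 + b + 6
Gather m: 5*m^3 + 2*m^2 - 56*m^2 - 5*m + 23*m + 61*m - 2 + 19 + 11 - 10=5*m^3 - 54*m^2 + 79*m + 18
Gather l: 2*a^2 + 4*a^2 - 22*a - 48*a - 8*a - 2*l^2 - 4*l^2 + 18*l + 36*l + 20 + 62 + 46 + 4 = 6*a^2 - 78*a - 6*l^2 + 54*l + 132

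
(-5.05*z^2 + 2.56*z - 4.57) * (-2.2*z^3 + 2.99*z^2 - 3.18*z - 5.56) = 11.11*z^5 - 20.7315*z^4 + 33.7674*z^3 + 6.27289999999999*z^2 + 0.299000000000003*z + 25.4092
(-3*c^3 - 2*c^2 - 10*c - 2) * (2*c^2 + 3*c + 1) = -6*c^5 - 13*c^4 - 29*c^3 - 36*c^2 - 16*c - 2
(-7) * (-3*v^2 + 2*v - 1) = 21*v^2 - 14*v + 7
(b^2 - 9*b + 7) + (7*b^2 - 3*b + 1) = 8*b^2 - 12*b + 8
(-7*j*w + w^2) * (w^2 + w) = -7*j*w^3 - 7*j*w^2 + w^4 + w^3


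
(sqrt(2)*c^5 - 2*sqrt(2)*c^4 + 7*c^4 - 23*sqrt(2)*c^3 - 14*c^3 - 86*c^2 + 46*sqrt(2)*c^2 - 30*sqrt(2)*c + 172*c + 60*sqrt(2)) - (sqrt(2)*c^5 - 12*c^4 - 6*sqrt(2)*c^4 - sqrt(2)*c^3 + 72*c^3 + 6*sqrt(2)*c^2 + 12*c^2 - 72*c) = 4*sqrt(2)*c^4 + 19*c^4 - 86*c^3 - 22*sqrt(2)*c^3 - 98*c^2 + 40*sqrt(2)*c^2 - 30*sqrt(2)*c + 244*c + 60*sqrt(2)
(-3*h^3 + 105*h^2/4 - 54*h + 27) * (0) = 0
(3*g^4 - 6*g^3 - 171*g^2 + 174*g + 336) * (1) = 3*g^4 - 6*g^3 - 171*g^2 + 174*g + 336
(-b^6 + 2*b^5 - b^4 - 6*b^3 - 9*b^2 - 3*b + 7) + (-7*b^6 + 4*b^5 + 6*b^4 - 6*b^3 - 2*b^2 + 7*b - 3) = -8*b^6 + 6*b^5 + 5*b^4 - 12*b^3 - 11*b^2 + 4*b + 4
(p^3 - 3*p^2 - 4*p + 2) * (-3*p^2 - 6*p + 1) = -3*p^5 + 3*p^4 + 31*p^3 + 15*p^2 - 16*p + 2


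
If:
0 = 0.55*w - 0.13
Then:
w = 0.24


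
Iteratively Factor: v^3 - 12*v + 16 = (v - 2)*(v^2 + 2*v - 8) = (v - 2)^2*(v + 4)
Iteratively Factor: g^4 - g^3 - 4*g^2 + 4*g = (g - 1)*(g^3 - 4*g) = g*(g - 1)*(g^2 - 4) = g*(g - 1)*(g + 2)*(g - 2)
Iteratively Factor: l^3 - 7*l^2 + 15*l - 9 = (l - 3)*(l^2 - 4*l + 3) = (l - 3)*(l - 1)*(l - 3)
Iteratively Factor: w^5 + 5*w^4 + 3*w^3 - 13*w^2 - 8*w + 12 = (w + 2)*(w^4 + 3*w^3 - 3*w^2 - 7*w + 6) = (w - 1)*(w + 2)*(w^3 + 4*w^2 + w - 6) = (w - 1)^2*(w + 2)*(w^2 + 5*w + 6) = (w - 1)^2*(w + 2)*(w + 3)*(w + 2)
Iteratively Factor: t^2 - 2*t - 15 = (t + 3)*(t - 5)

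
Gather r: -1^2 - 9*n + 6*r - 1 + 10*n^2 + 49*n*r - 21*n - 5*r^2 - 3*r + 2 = 10*n^2 - 30*n - 5*r^2 + r*(49*n + 3)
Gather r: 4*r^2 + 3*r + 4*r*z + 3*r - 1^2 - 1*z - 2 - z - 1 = 4*r^2 + r*(4*z + 6) - 2*z - 4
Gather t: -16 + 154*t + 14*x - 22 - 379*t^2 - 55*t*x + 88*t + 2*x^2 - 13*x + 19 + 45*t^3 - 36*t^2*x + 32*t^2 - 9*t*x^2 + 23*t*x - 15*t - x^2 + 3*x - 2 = 45*t^3 + t^2*(-36*x - 347) + t*(-9*x^2 - 32*x + 227) + x^2 + 4*x - 21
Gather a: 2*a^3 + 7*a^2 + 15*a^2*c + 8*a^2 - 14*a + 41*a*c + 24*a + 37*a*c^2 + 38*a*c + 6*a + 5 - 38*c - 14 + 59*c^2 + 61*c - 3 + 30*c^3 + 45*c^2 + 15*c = 2*a^3 + a^2*(15*c + 15) + a*(37*c^2 + 79*c + 16) + 30*c^3 + 104*c^2 + 38*c - 12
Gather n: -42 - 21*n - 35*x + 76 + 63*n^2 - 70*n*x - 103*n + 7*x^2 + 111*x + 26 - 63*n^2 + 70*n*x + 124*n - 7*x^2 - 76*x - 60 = 0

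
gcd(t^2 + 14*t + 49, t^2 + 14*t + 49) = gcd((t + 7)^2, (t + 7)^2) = t^2 + 14*t + 49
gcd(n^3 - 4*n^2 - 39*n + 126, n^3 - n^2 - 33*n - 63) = n - 7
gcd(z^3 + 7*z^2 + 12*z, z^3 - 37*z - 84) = z^2 + 7*z + 12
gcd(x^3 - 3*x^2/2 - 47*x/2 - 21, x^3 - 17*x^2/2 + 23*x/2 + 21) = x^2 - 5*x - 6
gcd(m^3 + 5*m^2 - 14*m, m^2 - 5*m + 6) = m - 2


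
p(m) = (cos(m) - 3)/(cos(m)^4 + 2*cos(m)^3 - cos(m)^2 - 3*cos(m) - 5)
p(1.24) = 0.45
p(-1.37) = 0.50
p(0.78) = 0.34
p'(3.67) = -0.05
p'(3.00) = 0.00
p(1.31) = 0.47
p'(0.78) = 0.10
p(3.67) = 0.99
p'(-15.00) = -0.13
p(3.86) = 0.98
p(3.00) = 1.00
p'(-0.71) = -0.08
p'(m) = (cos(m) - 3)*(4*sin(m)*cos(m)^3 + 6*sin(m)*cos(m)^2 - 2*sin(m)*cos(m) - 3*sin(m))/(cos(m)^4 + 2*cos(m)^3 - cos(m)^2 - 3*cos(m) - 5)^2 - sin(m)/(cos(m)^4 + 2*cos(m)^3 - cos(m)^2 - 3*cos(m) - 5)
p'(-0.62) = -0.04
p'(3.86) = -0.14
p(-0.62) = 0.33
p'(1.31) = 0.41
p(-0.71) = 0.34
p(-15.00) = 0.98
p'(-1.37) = -0.45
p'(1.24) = 0.36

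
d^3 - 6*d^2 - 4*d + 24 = (d - 6)*(d - 2)*(d + 2)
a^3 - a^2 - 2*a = a*(a - 2)*(a + 1)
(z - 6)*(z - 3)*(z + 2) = z^3 - 7*z^2 + 36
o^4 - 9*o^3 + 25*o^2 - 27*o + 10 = (o - 5)*(o - 2)*(o - 1)^2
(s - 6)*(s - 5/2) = s^2 - 17*s/2 + 15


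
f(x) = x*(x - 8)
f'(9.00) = 10.00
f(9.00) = 9.00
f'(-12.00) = -32.00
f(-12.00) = 240.00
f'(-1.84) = -11.68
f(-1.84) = 18.11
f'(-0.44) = -8.88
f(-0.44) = 3.71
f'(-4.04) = -16.08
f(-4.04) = 48.64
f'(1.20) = -5.60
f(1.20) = -8.16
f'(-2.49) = -12.98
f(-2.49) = 26.12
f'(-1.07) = -10.14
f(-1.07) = 9.70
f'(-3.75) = -15.50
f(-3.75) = 44.06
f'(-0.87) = -9.74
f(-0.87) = 7.72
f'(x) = 2*x - 8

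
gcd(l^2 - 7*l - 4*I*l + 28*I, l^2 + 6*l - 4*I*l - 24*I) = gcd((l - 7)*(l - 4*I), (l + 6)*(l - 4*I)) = l - 4*I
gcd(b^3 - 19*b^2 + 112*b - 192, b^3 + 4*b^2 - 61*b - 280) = b - 8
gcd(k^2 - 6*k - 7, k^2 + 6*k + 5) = k + 1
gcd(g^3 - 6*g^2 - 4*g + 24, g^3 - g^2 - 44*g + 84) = g^2 - 8*g + 12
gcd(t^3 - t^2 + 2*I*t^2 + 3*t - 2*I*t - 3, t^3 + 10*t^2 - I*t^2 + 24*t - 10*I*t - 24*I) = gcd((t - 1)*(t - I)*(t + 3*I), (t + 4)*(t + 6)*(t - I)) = t - I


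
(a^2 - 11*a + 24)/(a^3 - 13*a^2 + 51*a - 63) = (a - 8)/(a^2 - 10*a + 21)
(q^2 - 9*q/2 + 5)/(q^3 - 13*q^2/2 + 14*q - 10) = 1/(q - 2)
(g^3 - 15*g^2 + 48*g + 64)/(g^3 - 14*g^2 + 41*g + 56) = (g - 8)/(g - 7)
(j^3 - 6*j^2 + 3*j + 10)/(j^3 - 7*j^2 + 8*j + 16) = (j^2 - 7*j + 10)/(j^2 - 8*j + 16)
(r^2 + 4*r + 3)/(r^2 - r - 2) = (r + 3)/(r - 2)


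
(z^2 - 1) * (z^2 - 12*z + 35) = z^4 - 12*z^3 + 34*z^2 + 12*z - 35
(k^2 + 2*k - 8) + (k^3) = k^3 + k^2 + 2*k - 8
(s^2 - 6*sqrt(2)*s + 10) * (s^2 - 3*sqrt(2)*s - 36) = s^4 - 9*sqrt(2)*s^3 + 10*s^2 + 186*sqrt(2)*s - 360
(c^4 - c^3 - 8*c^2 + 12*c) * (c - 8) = c^5 - 9*c^4 + 76*c^2 - 96*c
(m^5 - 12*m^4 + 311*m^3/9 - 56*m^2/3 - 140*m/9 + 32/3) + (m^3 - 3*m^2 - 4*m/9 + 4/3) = m^5 - 12*m^4 + 320*m^3/9 - 65*m^2/3 - 16*m + 12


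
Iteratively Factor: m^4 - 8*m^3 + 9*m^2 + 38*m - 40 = (m + 2)*(m^3 - 10*m^2 + 29*m - 20) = (m - 4)*(m + 2)*(m^2 - 6*m + 5) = (m - 5)*(m - 4)*(m + 2)*(m - 1)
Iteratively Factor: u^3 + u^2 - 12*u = (u)*(u^2 + u - 12) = u*(u - 3)*(u + 4)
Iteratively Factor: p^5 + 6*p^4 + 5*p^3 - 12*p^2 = (p + 3)*(p^4 + 3*p^3 - 4*p^2) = (p - 1)*(p + 3)*(p^3 + 4*p^2) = p*(p - 1)*(p + 3)*(p^2 + 4*p) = p*(p - 1)*(p + 3)*(p + 4)*(p)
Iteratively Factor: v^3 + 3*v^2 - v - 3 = (v + 3)*(v^2 - 1) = (v + 1)*(v + 3)*(v - 1)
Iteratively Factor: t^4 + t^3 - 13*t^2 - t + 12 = (t + 1)*(t^3 - 13*t + 12) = (t + 1)*(t + 4)*(t^2 - 4*t + 3) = (t - 3)*(t + 1)*(t + 4)*(t - 1)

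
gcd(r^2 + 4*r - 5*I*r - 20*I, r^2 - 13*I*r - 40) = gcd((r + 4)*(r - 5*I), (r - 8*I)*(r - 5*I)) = r - 5*I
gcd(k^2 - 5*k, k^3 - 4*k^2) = k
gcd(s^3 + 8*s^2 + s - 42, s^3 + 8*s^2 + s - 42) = s^3 + 8*s^2 + s - 42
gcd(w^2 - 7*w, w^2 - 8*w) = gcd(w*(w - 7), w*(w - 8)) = w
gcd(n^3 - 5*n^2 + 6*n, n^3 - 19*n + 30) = n^2 - 5*n + 6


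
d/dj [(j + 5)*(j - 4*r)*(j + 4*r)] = 3*j^2 + 10*j - 16*r^2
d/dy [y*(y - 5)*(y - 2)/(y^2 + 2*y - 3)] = (y^4 + 4*y^3 - 33*y^2 + 42*y - 30)/(y^4 + 4*y^3 - 2*y^2 - 12*y + 9)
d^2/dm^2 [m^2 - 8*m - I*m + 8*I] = 2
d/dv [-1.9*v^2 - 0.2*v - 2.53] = -3.8*v - 0.2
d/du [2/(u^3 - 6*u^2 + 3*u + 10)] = 6*(-u^2 + 4*u - 1)/(u^3 - 6*u^2 + 3*u + 10)^2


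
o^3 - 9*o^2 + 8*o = o*(o - 8)*(o - 1)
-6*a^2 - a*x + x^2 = (-3*a + x)*(2*a + x)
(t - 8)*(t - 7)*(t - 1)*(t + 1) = t^4 - 15*t^3 + 55*t^2 + 15*t - 56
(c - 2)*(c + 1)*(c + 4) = c^3 + 3*c^2 - 6*c - 8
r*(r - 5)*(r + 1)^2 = r^4 - 3*r^3 - 9*r^2 - 5*r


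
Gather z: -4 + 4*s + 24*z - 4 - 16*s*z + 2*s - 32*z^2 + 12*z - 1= 6*s - 32*z^2 + z*(36 - 16*s) - 9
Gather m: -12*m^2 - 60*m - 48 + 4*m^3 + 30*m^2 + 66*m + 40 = 4*m^3 + 18*m^2 + 6*m - 8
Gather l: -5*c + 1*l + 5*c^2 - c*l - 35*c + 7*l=5*c^2 - 40*c + l*(8 - c)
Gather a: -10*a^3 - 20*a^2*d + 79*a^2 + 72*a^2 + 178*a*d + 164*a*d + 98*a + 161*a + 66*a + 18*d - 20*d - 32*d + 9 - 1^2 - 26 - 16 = -10*a^3 + a^2*(151 - 20*d) + a*(342*d + 325) - 34*d - 34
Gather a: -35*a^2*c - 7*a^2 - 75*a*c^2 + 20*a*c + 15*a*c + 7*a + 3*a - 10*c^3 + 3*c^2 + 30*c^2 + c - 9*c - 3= a^2*(-35*c - 7) + a*(-75*c^2 + 35*c + 10) - 10*c^3 + 33*c^2 - 8*c - 3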